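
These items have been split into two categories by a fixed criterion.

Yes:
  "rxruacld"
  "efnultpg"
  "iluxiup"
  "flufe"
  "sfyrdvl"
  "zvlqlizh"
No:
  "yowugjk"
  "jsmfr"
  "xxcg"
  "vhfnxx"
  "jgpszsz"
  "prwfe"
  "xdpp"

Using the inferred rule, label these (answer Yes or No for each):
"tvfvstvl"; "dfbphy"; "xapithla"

Yes, No, Yes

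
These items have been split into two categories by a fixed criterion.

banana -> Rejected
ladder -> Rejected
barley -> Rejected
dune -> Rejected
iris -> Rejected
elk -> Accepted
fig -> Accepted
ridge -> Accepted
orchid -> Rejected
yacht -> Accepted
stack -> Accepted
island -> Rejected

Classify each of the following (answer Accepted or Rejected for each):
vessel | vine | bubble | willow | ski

Rejected, Rejected, Rejected, Rejected, Accepted

Rule: odd length. This holds for each 'Accepted' example and fails for each 'Rejected' one.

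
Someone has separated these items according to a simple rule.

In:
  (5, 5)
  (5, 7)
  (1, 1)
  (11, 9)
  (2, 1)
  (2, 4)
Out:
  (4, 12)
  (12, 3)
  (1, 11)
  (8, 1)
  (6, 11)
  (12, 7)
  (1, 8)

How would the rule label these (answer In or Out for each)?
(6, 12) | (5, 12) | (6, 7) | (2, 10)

Out, Out, In, Out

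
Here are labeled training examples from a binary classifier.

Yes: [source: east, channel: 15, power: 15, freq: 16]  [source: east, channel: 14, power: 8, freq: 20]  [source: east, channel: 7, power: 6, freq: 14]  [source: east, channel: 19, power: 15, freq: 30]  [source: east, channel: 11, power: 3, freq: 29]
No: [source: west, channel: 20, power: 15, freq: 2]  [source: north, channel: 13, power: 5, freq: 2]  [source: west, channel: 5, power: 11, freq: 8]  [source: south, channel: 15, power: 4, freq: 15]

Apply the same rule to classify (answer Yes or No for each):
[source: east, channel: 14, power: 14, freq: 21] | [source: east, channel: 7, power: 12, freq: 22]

Yes, Yes

'Yes' ⟺ source is east.
[source: east, channel: 14, power: 14, freq: 21]: Yes (source is east). [source: east, channel: 7, power: 12, freq: 22]: Yes (source is east).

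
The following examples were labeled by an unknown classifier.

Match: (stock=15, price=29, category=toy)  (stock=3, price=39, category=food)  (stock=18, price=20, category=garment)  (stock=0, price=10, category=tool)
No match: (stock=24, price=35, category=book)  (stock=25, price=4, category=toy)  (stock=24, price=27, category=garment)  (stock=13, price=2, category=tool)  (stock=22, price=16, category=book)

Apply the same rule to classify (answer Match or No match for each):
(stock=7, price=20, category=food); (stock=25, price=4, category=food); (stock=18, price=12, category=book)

Match, No match, Match

The rule appears to be: stock ≤ 18 AND price ≥ 4.
(stock=7, price=20, category=food) — stock = 7, price = 20, hence Match. (stock=25, price=4, category=food) — stock = 25, price = 4, hence No match. (stock=18, price=12, category=book) — stock = 18, price = 12, hence Match.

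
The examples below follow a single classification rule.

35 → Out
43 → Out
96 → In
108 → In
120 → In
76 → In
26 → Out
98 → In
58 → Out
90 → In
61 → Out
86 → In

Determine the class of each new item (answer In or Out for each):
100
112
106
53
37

A rule that fits every label: at least 76 — true of each 'In' example, false of each 'Out' one.
100 → 100 ≥ 76 → In.
112 → 112 ≥ 76 → In.
106 → 106 ≥ 76 → In.
53 → 53 < 76 → Out.
37 → 37 < 76 → Out.

In, In, In, Out, Out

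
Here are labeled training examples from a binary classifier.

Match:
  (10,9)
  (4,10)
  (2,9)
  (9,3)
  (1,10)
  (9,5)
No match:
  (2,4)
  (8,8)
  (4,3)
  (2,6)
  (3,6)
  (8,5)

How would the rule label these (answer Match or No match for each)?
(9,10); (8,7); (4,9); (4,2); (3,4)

Rule: max ≥ 9. This holds for each 'Match' example and fails for each 'No match' one.
Match: (9,10), since max 10. No match: (8,7), since max 8. Match: (4,9), since max 9. No match: (4,2), since max 4. No match: (3,4), since max 4.

Match, No match, Match, No match, No match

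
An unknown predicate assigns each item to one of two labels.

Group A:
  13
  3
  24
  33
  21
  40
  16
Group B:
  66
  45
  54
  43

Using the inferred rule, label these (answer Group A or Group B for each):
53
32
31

Group B, Group A, Group A

Every 'Group A' example satisfies: at most 40. None of the 'Group B' examples do.
53 → 53 > 40 → Group B.
32 → 32 ≤ 40 → Group A.
31 → 31 ≤ 40 → Group A.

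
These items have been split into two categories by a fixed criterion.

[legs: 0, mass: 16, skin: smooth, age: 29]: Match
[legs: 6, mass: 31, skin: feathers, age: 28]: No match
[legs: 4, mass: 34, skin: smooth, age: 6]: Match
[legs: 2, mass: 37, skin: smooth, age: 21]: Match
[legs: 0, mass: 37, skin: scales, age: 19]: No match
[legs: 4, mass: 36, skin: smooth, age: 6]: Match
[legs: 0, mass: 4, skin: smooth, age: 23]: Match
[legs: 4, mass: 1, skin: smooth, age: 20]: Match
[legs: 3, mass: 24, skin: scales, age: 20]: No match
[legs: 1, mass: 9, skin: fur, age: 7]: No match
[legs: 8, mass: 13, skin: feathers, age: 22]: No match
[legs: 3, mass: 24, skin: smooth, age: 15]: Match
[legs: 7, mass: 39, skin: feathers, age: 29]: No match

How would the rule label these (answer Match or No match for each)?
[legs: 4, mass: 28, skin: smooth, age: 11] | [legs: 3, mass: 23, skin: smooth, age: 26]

Match, Match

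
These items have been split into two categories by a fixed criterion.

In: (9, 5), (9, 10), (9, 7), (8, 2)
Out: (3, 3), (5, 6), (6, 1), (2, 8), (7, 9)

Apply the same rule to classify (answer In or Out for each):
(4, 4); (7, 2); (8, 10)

Out, Out, In

The common property of the 'In' items is: first ≥ 8. No 'Out' item has it.
(4, 4): Out (first 4).
(7, 2): Out (first 7).
(8, 10): In (first 8).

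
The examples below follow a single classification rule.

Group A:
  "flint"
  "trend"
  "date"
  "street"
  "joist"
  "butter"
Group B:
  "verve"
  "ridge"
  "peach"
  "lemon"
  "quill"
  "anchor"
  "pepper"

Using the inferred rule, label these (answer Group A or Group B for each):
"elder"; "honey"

Group B, Group B

The classifier is using: contains 't'.
"elder" → no 't' → Group B.
"honey" → no 't' → Group B.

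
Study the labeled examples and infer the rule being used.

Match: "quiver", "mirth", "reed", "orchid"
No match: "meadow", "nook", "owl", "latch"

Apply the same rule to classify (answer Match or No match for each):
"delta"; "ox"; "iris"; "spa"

The classifier is using: contains 'r'.
"delta": no 'r' — doesn't match, so No match.
"ox": no 'r' — doesn't match, so No match.
"iris": has 'r' — satisfies this, so Match.
"spa": no 'r' — doesn't match, so No match.

No match, No match, Match, No match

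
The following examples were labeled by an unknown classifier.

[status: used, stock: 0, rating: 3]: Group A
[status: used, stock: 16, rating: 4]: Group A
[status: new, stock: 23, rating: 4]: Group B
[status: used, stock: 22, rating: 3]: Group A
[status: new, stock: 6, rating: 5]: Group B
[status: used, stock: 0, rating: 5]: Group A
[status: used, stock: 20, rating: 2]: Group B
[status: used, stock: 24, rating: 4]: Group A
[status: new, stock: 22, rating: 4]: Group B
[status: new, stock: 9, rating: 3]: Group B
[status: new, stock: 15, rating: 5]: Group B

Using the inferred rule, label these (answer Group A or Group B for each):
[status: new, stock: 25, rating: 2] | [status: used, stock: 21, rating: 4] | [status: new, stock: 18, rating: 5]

Group B, Group A, Group B

The classifier is using: status is used AND rating ≥ 3.
[status: new, stock: 25, rating: 2]: Group B (status is new, rating = 2). [status: used, stock: 21, rating: 4]: Group A (status is used, rating = 4). [status: new, stock: 18, rating: 5]: Group B (status is new, rating = 5).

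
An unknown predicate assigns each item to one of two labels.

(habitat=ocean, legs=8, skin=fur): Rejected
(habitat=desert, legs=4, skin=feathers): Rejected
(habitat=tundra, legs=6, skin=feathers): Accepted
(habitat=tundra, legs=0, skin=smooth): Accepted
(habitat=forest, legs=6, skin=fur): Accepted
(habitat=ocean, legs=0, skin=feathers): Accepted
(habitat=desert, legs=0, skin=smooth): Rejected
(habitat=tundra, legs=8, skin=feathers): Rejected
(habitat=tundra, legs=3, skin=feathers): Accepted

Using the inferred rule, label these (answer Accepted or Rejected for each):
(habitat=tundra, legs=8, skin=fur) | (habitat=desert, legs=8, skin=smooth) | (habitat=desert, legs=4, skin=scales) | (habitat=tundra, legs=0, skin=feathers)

The simplest hypothesis consistent with all the labels is: habitat is not desert AND legs ≤ 6.
(habitat=tundra, legs=8, skin=fur): habitat is tundra, legs = 8, fails the rule → Rejected.
(habitat=desert, legs=8, skin=smooth): habitat is desert, legs = 8, fails the rule → Rejected.
(habitat=desert, legs=4, skin=scales): habitat is desert, legs = 4, fails the rule → Rejected.
(habitat=tundra, legs=0, skin=feathers): habitat is tundra, legs = 0, has this property → Accepted.

Rejected, Rejected, Rejected, Accepted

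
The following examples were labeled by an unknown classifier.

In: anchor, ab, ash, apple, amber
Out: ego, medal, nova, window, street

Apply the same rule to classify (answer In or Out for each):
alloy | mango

In, Out

The pattern is that an item is 'In' exactly when: starts with 'a'.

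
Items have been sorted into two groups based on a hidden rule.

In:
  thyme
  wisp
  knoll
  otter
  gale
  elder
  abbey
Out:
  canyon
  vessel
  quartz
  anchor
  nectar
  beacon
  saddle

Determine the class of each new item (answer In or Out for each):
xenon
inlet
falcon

In, In, Out

Every 'In' example satisfies: length ≤ 5. None of the 'Out' examples do.
In: xenon, since length 5. In: inlet, since length 5. Out: falcon, since length 6.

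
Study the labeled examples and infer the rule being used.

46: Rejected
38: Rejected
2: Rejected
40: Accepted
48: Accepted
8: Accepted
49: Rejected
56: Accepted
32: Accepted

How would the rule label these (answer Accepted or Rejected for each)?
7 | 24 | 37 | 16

Rejected, Accepted, Rejected, Accepted

A rule that fits every label: multiple of 4 — true of each 'Accepted' example, false of each 'Rejected' one.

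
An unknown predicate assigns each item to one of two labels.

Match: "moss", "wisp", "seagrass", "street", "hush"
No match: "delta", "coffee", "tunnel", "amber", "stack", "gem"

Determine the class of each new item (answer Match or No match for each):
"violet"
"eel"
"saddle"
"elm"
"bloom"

No match, No match, Match, No match, No match

One predicate separates the groups cleanly: even length AND contains 's'.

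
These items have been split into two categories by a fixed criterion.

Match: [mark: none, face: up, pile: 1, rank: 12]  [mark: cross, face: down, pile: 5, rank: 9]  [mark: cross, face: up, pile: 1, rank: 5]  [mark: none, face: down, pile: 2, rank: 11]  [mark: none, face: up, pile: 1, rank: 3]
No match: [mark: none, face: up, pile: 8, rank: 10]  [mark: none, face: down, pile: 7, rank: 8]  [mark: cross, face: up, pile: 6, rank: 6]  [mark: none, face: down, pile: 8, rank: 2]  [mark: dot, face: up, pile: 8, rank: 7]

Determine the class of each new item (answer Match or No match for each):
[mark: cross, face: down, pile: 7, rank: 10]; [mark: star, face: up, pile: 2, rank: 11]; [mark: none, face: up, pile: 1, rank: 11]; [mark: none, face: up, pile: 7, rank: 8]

No match, Match, Match, No match

The simplest hypothesis consistent with all the labels is: pile ≤ 5.
[mark: cross, face: down, pile: 7, rank: 10] — pile = 7, hence No match.
[mark: star, face: up, pile: 2, rank: 11] — pile = 2, hence Match.
[mark: none, face: up, pile: 1, rank: 11] — pile = 1, hence Match.
[mark: none, face: up, pile: 7, rank: 8] — pile = 7, hence No match.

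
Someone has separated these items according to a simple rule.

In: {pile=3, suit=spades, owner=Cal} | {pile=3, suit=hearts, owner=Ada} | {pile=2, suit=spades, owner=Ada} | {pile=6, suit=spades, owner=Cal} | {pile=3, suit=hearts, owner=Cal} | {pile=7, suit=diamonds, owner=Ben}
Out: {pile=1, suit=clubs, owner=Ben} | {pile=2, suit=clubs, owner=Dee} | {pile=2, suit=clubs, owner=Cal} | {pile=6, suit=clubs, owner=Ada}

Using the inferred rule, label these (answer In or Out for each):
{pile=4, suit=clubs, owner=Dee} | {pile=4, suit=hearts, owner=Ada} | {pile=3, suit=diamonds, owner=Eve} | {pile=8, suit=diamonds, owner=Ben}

Out, In, In, In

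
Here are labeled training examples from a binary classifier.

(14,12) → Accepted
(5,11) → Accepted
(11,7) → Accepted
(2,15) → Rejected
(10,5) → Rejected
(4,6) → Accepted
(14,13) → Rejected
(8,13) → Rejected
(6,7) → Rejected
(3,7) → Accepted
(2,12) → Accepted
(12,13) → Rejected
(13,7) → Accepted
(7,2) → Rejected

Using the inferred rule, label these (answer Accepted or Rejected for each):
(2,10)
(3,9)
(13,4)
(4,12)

Accepted, Accepted, Rejected, Accepted

The common property of the 'Accepted' items is: sum is even. No 'Rejected' item has it.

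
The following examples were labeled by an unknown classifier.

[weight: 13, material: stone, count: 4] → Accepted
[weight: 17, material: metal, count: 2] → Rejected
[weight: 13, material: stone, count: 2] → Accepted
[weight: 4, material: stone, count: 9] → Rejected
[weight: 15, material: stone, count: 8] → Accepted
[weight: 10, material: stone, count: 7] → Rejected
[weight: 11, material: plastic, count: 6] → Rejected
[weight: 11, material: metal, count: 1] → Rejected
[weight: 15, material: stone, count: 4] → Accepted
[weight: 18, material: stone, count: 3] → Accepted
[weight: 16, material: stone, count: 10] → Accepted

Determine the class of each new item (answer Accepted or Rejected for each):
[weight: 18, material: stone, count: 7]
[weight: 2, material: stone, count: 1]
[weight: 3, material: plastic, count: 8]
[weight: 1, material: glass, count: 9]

Accepted, Rejected, Rejected, Rejected

One predicate separates the groups cleanly: material is stone AND weight ≥ 11.
[weight: 18, material: stone, count: 7]: Accepted (material is stone, weight = 18). [weight: 2, material: stone, count: 1]: Rejected (material is stone, weight = 2). [weight: 3, material: plastic, count: 8]: Rejected (material is plastic, weight = 3). [weight: 1, material: glass, count: 9]: Rejected (material is glass, weight = 1).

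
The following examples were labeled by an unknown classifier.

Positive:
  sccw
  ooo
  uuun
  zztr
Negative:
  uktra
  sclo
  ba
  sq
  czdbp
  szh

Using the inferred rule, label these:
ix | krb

Negative, Negative

The common property of the 'Positive' items is: has a double letter. No 'Negative' item has it.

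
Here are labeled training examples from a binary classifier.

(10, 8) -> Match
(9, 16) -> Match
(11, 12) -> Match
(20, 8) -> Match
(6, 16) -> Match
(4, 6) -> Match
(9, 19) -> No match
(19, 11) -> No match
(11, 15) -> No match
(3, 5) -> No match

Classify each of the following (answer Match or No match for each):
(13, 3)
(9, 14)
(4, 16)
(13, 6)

No match, Match, Match, Match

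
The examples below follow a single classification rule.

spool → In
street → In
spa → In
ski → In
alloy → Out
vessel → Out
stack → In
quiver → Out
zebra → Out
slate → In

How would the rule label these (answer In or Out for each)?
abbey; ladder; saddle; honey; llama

Looking at the examples, the only property every 'In' case has and every 'Out' case lacks is: starts with 's'.
abbey: starts with 'a' — fails the rule, so Out.
ladder: starts with 'l' — fails the rule, so Out.
saddle: starts with 's' — passes, so In.
honey: starts with 'h' — fails the rule, so Out.
llama: starts with 'l' — fails the rule, so Out.

Out, Out, In, Out, Out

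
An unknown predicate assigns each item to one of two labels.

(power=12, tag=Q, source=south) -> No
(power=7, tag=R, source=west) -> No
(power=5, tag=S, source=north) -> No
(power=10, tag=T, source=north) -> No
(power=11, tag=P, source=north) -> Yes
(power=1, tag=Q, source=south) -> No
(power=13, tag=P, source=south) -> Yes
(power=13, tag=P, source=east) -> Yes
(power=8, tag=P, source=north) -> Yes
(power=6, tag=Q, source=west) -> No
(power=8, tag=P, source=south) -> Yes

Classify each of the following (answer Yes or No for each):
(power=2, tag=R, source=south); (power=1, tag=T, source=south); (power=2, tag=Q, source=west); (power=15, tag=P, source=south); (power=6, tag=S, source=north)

No, No, No, Yes, No

Comparing the two groups points to one rule — tag is P.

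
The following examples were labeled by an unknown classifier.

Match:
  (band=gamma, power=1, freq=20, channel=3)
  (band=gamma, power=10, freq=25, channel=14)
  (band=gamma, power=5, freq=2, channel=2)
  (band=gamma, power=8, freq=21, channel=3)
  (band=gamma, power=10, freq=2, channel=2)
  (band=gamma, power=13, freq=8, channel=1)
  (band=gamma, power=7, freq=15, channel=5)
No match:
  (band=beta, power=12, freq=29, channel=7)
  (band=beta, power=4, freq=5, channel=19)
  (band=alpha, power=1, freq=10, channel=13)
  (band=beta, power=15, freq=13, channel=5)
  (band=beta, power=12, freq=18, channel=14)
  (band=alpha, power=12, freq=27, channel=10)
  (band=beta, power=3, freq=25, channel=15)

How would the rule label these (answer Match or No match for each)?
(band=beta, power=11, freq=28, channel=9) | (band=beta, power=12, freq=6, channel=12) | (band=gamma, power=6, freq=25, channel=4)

No match, No match, Match

Looking at the examples, the only property every 'Match' case has and every 'No match' case lacks is: band is gamma.
(band=beta, power=11, freq=28, channel=9) → band is beta → No match.
(band=beta, power=12, freq=6, channel=12) → band is beta → No match.
(band=gamma, power=6, freq=25, channel=4) → band is gamma → Match.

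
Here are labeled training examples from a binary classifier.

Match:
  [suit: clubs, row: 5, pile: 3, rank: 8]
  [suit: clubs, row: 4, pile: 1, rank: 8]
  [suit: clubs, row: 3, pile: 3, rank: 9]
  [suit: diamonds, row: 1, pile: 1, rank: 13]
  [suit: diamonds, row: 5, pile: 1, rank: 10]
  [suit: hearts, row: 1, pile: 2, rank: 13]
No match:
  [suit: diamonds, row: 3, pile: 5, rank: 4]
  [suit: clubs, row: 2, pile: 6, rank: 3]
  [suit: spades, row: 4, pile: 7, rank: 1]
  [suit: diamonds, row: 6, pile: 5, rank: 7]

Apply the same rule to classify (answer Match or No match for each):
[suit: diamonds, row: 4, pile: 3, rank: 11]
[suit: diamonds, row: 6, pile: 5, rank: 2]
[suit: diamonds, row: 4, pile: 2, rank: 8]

Match, No match, Match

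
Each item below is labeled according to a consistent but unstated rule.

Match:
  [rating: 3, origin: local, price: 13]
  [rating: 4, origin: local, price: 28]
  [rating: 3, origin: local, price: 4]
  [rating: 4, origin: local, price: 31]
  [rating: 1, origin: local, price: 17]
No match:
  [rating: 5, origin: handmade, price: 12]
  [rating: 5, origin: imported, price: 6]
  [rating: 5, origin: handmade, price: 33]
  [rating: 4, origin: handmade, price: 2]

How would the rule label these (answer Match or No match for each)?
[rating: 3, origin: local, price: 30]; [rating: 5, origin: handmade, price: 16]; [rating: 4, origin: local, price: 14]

Checking candidate rules against both groups, what survives is: origin is local.
[rating: 3, origin: local, price: 30] — origin is local, hence Match.
[rating: 5, origin: handmade, price: 16] — origin is handmade, hence No match.
[rating: 4, origin: local, price: 14] — origin is local, hence Match.

Match, No match, Match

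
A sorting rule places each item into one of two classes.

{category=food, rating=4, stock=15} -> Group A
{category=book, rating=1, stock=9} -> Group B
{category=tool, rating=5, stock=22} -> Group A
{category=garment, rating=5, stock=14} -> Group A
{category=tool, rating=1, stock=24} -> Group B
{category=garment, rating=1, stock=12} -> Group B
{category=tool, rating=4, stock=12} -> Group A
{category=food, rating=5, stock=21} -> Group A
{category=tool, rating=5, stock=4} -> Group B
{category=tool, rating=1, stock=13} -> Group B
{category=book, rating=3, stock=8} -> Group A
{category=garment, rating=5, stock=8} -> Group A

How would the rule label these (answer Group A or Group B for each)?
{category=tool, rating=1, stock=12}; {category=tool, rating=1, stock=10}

Group B, Group B

The distinguishing property — stock ≥ 8 AND rating ≥ 3 — holds for all the 'Group A' cases and none of the 'Group B' cases.
{category=tool, rating=1, stock=12}: stock = 12, rating = 1, lacks this property → Group B.
{category=tool, rating=1, stock=10}: stock = 10, rating = 1, lacks this property → Group B.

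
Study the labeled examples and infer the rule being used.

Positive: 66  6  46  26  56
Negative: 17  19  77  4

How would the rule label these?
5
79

Every 'Positive' example satisfies: ends in digit 6. None of the 'Negative' examples do.
5: Negative (last digit 5). 79: Negative (last digit 9).

Negative, Negative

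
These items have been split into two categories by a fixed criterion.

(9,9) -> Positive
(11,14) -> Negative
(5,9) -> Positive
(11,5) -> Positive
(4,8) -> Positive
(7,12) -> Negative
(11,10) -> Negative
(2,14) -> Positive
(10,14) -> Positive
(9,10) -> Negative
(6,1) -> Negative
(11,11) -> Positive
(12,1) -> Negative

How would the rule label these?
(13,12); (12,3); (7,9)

Negative, Negative, Positive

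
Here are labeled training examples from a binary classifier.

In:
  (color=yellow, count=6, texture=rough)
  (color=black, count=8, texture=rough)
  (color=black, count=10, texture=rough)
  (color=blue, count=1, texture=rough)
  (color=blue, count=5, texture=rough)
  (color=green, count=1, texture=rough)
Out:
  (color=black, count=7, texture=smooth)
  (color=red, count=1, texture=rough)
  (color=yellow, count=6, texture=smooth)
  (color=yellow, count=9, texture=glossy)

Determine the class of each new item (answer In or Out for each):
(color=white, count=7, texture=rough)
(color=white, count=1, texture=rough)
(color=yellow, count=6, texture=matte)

In, In, Out

The classifier is using: color is not red AND texture is rough.
(color=white, count=7, texture=rough): color is white, texture is rough — checks out, so In.
(color=white, count=1, texture=rough): color is white, texture is rough — checks out, so In.
(color=yellow, count=6, texture=matte): color is yellow, texture is matte — does not satisfy this, so Out.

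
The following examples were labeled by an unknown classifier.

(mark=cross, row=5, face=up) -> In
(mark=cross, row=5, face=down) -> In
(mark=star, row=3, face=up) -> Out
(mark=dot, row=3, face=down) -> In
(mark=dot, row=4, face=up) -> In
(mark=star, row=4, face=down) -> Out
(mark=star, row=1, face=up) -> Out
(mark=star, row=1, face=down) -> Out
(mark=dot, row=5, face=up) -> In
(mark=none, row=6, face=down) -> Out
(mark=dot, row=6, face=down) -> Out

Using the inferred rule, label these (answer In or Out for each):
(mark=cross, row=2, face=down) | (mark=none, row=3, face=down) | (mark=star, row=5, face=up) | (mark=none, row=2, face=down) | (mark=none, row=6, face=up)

The classifier is using: mark is not star AND row ≤ 5.
In: (mark=cross, row=2, face=down), since mark is cross, row = 2.
In: (mark=none, row=3, face=down), since mark is none, row = 3.
Out: (mark=star, row=5, face=up), since mark is star, row = 5.
In: (mark=none, row=2, face=down), since mark is none, row = 2.
Out: (mark=none, row=6, face=up), since mark is none, row = 6.

In, In, Out, In, Out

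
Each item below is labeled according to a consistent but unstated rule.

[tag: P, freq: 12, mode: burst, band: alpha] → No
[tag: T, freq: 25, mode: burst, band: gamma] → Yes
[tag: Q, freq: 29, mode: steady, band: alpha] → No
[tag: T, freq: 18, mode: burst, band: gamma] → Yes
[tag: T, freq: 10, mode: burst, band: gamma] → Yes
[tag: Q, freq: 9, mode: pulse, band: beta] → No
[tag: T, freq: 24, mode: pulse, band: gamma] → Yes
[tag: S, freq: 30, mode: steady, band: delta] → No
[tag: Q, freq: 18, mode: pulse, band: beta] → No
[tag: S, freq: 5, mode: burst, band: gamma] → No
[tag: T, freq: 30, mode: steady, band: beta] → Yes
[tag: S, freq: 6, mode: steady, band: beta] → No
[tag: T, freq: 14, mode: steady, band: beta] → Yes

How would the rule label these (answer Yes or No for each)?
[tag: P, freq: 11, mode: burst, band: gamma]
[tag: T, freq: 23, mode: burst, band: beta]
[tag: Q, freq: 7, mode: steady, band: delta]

All 'Yes' examples share one property — tag is T — and every 'No' example lacks it.

No, Yes, No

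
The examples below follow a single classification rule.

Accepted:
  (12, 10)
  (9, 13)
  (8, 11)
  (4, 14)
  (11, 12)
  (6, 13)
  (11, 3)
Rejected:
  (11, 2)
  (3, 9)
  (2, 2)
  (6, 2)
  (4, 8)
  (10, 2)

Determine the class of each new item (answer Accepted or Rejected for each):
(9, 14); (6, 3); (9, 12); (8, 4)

Accepted, Rejected, Accepted, Rejected

One predicate separates the groups cleanly: sum ≥ 14.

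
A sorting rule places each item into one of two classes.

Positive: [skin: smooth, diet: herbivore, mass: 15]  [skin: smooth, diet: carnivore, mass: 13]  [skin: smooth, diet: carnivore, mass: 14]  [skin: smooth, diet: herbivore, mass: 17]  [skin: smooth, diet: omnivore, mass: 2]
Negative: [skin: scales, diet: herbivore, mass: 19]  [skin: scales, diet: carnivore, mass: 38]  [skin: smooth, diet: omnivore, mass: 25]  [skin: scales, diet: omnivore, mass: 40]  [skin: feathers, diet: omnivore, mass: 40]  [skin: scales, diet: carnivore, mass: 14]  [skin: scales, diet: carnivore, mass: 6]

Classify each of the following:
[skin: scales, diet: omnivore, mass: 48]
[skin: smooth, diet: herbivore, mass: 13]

Negative, Positive

The simplest hypothesis consistent with all the labels is: skin is smooth AND mass ≤ 17.
[skin: scales, diet: omnivore, mass: 48]: Negative (skin is scales, mass = 48). [skin: smooth, diet: herbivore, mass: 13]: Positive (skin is smooth, mass = 13).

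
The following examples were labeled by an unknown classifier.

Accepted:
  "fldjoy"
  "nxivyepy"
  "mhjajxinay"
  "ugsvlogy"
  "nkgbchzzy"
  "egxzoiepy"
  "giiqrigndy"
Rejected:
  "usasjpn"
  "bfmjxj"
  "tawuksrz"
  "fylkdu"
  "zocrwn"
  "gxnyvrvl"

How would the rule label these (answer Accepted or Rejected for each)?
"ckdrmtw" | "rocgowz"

Rejected, Rejected

A rule that fits every label: ends with 'y' — true of each 'Accepted' example, false of each 'Rejected' one.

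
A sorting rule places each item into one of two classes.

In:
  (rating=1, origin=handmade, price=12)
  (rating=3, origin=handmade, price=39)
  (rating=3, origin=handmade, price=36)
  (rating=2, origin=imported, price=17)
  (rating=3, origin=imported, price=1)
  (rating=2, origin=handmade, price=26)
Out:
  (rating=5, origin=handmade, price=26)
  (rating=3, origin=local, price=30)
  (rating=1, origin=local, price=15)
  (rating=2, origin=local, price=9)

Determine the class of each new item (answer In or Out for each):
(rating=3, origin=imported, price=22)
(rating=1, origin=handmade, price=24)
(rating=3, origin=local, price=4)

In, In, Out

The classifier is using: origin is not local AND rating ≤ 3.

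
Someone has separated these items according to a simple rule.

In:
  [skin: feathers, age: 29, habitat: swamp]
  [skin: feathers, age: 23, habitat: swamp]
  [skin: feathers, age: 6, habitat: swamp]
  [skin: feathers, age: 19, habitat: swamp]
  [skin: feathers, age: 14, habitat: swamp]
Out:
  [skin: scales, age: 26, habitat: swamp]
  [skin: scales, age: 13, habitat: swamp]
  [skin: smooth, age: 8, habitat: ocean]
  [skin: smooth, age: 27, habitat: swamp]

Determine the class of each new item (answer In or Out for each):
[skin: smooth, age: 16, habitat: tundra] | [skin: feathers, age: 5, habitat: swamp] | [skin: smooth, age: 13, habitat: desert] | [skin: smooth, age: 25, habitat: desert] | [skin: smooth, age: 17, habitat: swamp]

Out, In, Out, Out, Out

A rule that fits every label: skin is feathers — true of each 'In' example, false of each 'Out' one.
[skin: smooth, age: 16, habitat: tundra] → skin is smooth → Out.
[skin: feathers, age: 5, habitat: swamp] → skin is feathers → In.
[skin: smooth, age: 13, habitat: desert] → skin is smooth → Out.
[skin: smooth, age: 25, habitat: desert] → skin is smooth → Out.
[skin: smooth, age: 17, habitat: swamp] → skin is smooth → Out.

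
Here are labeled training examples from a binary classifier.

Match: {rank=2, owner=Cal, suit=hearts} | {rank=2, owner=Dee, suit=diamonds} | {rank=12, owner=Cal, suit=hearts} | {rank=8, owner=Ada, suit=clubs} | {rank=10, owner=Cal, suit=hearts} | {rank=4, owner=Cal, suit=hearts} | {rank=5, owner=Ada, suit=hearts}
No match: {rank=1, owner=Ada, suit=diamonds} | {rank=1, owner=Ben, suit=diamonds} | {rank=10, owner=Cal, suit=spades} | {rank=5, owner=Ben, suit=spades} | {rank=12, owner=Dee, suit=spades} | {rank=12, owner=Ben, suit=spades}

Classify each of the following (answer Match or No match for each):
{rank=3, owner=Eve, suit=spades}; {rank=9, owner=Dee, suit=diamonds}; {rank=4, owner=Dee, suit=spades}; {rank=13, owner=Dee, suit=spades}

No match, Match, No match, No match

One predicate separates the groups cleanly: suit is not spades AND rank ≥ 2.
{rank=3, owner=Eve, suit=spades}: No match (suit is spades, rank = 3). {rank=9, owner=Dee, suit=diamonds}: Match (suit is diamonds, rank = 9). {rank=4, owner=Dee, suit=spades}: No match (suit is spades, rank = 4). {rank=13, owner=Dee, suit=spades}: No match (suit is spades, rank = 13).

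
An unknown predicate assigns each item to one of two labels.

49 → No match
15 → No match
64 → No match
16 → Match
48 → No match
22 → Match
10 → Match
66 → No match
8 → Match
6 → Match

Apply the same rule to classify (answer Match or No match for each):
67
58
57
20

The common property of the 'Match' items is: even AND at most 22. No 'No match' item has it.
No match: 67, since 67 is odd, 67 > 22.
No match: 58, since 58 is even, 58 > 22.
No match: 57, since 57 is odd, 57 > 22.
Match: 20, since 20 is even, 20 ≤ 22.

No match, No match, No match, Match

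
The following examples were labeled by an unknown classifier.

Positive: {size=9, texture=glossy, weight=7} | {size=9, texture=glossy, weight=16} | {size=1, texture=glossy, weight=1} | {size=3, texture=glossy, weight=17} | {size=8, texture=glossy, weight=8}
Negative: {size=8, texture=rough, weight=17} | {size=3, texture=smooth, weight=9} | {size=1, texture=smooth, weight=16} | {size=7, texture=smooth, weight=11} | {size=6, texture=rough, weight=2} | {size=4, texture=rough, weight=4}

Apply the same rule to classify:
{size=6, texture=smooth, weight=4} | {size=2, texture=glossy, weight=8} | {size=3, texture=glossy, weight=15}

Negative, Positive, Positive

The common property of the 'Positive' items is: texture is glossy. No 'Negative' item has it.
{size=6, texture=smooth, weight=4} — texture is smooth, hence Negative. {size=2, texture=glossy, weight=8} — texture is glossy, hence Positive. {size=3, texture=glossy, weight=15} — texture is glossy, hence Positive.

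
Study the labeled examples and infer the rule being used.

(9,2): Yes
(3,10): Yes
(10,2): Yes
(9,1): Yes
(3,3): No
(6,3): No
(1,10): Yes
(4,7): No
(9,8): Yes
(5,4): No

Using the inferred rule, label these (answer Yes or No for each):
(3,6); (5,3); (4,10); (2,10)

No, No, Yes, Yes

Rule: max ≥ 8. This holds for each 'Yes' example and fails for each 'No' one.
(3,6) → max 6 → No. (5,3) → max 5 → No. (4,10) → max 10 → Yes. (2,10) → max 10 → Yes.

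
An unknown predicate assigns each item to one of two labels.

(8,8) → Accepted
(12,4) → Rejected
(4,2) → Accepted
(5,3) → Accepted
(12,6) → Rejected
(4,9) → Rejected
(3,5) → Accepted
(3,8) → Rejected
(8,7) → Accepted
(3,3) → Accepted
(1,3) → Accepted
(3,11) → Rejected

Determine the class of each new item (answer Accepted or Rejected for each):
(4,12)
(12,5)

Rejected, Rejected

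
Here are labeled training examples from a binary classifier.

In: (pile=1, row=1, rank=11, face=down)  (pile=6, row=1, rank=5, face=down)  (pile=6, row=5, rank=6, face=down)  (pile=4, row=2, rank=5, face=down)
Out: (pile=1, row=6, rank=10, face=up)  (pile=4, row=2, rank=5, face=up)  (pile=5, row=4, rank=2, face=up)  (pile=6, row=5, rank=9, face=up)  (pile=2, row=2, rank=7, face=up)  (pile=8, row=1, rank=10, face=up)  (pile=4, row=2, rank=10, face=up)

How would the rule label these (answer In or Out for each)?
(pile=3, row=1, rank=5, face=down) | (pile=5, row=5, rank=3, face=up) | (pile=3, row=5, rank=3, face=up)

In, Out, Out

The distinguishing property — face is down — holds for all the 'In' cases and none of the 'Out' cases.
(pile=3, row=1, rank=5, face=down) — face is down, hence In.
(pile=5, row=5, rank=3, face=up) — face is up, hence Out.
(pile=3, row=5, rank=3, face=up) — face is up, hence Out.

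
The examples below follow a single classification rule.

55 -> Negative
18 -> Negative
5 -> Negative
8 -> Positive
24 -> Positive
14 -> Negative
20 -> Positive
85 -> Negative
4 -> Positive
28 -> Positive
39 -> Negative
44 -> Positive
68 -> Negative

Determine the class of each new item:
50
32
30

Negative, Positive, Negative

All 'Positive' examples share one property — multiple of 4 AND at most 44 — and every 'Negative' example lacks it.
50: Negative (50 = 4·12 + 2, 50 > 44). 32: Positive (32 = 4·8, 32 ≤ 44). 30: Negative (30 = 4·7 + 2, 30 ≤ 44).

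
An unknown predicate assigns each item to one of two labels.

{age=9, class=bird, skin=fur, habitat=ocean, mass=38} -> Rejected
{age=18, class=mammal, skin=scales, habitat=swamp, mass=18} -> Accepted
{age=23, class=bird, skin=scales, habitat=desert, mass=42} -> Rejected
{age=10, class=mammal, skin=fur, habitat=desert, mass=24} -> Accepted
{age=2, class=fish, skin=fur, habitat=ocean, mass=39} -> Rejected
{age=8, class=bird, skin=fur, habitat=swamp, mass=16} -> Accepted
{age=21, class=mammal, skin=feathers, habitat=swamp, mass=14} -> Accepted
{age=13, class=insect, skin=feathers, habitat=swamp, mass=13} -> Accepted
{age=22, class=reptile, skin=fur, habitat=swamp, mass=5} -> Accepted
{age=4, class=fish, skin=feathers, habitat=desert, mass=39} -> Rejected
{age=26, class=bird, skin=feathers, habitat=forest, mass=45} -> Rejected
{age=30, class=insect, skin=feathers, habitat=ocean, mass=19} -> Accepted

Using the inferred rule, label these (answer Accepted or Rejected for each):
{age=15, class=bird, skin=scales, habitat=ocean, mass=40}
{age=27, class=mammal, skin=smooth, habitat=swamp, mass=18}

Rejected, Accepted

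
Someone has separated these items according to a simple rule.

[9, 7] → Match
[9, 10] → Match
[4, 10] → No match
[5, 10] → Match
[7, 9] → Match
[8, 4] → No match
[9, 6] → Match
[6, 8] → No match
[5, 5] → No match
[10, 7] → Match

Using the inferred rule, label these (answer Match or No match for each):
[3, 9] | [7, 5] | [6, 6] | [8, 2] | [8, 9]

'Match' ⟺ sum ≥ 15.
[3, 9] — 3+9 = 12, hence No match.
[7, 5] — 7+5 = 12, hence No match.
[6, 6] — 6+6 = 12, hence No match.
[8, 2] — 8+2 = 10, hence No match.
[8, 9] — 8+9 = 17, hence Match.

No match, No match, No match, No match, Match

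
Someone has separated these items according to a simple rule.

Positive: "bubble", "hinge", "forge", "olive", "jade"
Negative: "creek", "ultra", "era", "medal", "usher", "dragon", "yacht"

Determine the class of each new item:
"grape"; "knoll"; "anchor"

Positive, Negative, Negative

The distinguishing property — ends with 'e' — holds for all the 'Positive' cases and none of the 'Negative' cases.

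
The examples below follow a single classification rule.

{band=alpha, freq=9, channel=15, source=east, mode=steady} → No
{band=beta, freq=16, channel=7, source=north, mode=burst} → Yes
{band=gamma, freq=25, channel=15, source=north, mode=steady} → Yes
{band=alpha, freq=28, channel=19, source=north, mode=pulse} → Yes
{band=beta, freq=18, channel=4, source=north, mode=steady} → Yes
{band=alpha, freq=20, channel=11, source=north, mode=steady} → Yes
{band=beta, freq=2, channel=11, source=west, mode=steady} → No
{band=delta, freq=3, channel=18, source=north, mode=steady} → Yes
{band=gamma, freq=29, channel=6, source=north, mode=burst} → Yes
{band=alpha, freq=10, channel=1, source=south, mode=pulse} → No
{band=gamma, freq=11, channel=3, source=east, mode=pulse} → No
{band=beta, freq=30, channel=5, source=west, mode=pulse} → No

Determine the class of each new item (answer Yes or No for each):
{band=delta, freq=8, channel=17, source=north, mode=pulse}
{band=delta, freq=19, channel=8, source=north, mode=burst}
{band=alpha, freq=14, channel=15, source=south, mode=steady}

Yes, Yes, No

The common property of the 'Yes' items is: source is north. No 'No' item has it.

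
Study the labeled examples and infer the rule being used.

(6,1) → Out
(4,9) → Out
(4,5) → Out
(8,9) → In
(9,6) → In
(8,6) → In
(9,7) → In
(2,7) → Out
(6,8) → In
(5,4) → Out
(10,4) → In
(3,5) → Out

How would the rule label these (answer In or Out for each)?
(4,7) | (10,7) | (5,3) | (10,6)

Out, In, Out, In

Rule: sum ≥ 14. This holds for each 'In' example and fails for each 'Out' one.
(4,7): Out (4+7 = 11). (10,7): In (10+7 = 17). (5,3): Out (5+3 = 8). (10,6): In (10+6 = 16).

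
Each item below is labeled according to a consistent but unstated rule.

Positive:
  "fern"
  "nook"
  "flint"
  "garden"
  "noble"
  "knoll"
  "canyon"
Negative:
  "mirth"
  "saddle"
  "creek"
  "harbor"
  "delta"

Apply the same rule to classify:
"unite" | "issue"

A rule that fits every label: contains 'n' — true of each 'Positive' example, false of each 'Negative' one.
"unite": has 'n', satisfies this → Positive. "issue": no 'n', doesn't qualify → Negative.

Positive, Negative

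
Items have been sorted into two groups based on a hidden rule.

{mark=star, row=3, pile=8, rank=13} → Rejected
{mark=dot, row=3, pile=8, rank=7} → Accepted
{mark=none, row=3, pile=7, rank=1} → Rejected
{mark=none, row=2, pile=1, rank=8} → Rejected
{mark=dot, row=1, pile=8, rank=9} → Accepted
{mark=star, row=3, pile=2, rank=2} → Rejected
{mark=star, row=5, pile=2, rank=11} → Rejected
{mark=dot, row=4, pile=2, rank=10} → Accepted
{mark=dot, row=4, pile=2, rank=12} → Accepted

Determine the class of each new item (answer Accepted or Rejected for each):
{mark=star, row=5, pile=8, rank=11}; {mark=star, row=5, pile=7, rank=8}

Rejected, Rejected

The simplest hypothesis consistent with all the labels is: mark is dot.
{mark=star, row=5, pile=8, rank=11} — mark is star, hence Rejected.
{mark=star, row=5, pile=7, rank=8} — mark is star, hence Rejected.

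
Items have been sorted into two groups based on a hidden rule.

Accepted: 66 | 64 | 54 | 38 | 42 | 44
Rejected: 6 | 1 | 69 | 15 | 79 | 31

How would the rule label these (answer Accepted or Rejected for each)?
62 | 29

The rule appears to be: even AND at least 15.

Accepted, Rejected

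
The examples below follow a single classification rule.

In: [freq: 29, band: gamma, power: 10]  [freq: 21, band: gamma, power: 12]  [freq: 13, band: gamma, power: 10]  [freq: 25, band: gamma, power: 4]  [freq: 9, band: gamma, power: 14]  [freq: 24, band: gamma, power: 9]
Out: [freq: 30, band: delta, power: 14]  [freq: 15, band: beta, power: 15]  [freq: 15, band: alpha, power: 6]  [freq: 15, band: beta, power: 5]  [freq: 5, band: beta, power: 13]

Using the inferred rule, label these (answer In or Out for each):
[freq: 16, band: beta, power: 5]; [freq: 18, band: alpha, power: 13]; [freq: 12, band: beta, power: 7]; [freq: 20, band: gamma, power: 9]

Out, Out, Out, In

Rule: band is gamma. This holds for each 'In' example and fails for each 'Out' one.
[freq: 16, band: beta, power: 5]: Out (band is beta).
[freq: 18, band: alpha, power: 13]: Out (band is alpha).
[freq: 12, band: beta, power: 7]: Out (band is beta).
[freq: 20, band: gamma, power: 9]: In (band is gamma).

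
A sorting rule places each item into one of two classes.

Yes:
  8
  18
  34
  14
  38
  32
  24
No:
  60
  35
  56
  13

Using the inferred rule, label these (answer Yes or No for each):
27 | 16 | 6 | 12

A rule that fits every label: even AND at most 38 — true of each 'Yes' example, false of each 'No' one.
27: 27 is odd, 27 ≤ 38 — doesn't qualify, so No. 16: 16 is even, 16 ≤ 38 — fits, so Yes. 6: 6 is even, 6 ≤ 38 — fits, so Yes. 12: 12 is even, 12 ≤ 38 — fits, so Yes.

No, Yes, Yes, Yes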